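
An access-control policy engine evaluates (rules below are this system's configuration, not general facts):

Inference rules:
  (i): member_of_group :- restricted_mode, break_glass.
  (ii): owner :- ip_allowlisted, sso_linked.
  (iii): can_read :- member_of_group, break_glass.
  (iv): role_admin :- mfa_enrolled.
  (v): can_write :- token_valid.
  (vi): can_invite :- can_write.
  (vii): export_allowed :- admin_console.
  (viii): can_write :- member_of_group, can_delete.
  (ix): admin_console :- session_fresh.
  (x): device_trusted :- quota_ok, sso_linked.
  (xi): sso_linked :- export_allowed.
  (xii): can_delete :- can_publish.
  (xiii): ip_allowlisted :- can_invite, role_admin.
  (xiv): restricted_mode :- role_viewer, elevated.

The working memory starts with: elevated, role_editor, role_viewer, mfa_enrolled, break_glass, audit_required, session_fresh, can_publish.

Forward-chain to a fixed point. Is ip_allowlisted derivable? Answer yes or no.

Round 1 fires (iv), (ix), (xii), (xiv), giving role_admin, admin_console, can_delete, restricted_mode.
Round 2 fires (i), (vii), giving member_of_group, export_allowed.
Round 3 fires (iii), (viii), (xi), giving can_read, can_write, sso_linked.
Round 4 fires (vi), giving can_invite.
Round 5 fires (xiii), giving ip_allowlisted.
Round 6 fires (ii), giving owner.
ip_allowlisted appears in round 5, so it is derivable.

yes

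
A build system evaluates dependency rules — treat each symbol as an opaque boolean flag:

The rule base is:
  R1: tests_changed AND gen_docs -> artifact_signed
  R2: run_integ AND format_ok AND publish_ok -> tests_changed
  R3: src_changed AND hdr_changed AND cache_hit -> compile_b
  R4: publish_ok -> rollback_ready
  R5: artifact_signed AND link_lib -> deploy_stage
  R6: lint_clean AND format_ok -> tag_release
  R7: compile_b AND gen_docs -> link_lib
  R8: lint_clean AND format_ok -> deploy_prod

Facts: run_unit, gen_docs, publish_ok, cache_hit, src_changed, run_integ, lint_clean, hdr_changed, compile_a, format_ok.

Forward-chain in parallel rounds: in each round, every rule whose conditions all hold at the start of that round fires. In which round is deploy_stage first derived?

3

Round 1: R2 [run_integ AND format_ok AND publish_ok -> tests_changed]; R3 [src_changed AND hdr_changed AND cache_hit -> compile_b]; R4 [publish_ok -> rollback_ready]; R6 [lint_clean AND format_ok -> tag_release]; R8 [lint_clean AND format_ok -> deploy_prod]. New: tests_changed, compile_b, rollback_ready, tag_release, deploy_prod.
Round 2: R1 [tests_changed AND gen_docs -> artifact_signed]; R7 [compile_b AND gen_docs -> link_lib]. New: artifact_signed, link_lib.
Round 3: R5 [artifact_signed AND link_lib -> deploy_stage]. New: deploy_stage.
deploy_stage first appears in round 3.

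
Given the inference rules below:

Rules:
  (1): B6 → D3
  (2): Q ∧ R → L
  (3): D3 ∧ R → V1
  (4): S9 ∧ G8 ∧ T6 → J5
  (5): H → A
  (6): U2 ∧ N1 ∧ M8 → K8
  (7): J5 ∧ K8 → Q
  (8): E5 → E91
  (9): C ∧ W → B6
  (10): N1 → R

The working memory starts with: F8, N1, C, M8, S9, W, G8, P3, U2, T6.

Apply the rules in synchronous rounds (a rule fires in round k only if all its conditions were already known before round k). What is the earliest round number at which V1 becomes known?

Round 1 fires (4), (6), (9), (10), giving J5, K8, B6, R.
Round 2 fires (1), (7), giving D3, Q.
Round 3 fires (2), (3), giving L, V1.
V1 first appears in round 3.

3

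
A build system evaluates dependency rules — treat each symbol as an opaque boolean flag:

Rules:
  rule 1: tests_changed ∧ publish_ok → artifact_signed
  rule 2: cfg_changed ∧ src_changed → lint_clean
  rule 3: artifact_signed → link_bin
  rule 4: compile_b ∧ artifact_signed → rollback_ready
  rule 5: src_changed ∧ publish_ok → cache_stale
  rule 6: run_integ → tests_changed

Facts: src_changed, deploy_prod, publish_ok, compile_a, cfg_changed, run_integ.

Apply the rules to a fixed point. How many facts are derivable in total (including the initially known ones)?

Round 1: rule 2 [cfg_changed ∧ src_changed → lint_clean]; rule 5 [src_changed ∧ publish_ok → cache_stale]; rule 6 [run_integ → tests_changed]. New: lint_clean, cache_stale, tests_changed.
Round 2: rule 1 [tests_changed ∧ publish_ok → artifact_signed]. New: artifact_signed.
Round 3: rule 3 [artifact_signed → link_bin]. New: link_bin.
Closure: {artifact_signed, cache_stale, cfg_changed, compile_a, deploy_prod, link_bin, lint_clean, publish_ok, run_integ, src_changed, tests_changed} — 11 facts.

11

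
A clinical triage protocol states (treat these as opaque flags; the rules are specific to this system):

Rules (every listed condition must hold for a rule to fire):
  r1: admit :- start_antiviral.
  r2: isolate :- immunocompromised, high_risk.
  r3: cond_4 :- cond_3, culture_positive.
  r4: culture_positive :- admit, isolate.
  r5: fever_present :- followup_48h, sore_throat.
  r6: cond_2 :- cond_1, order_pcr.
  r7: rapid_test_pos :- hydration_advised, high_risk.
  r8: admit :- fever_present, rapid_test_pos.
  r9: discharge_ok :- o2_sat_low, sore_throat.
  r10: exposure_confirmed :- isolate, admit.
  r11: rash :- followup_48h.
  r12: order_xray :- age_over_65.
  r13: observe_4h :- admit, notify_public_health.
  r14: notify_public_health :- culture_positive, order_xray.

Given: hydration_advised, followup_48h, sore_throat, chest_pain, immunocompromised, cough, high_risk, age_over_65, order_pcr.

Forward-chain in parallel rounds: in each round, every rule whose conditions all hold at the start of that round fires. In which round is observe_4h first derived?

Round 1: r2 [isolate :- immunocompromised, high_risk.]; r5 [fever_present :- followup_48h, sore_throat.]; r7 [rapid_test_pos :- hydration_advised, high_risk.]; r11 [rash :- followup_48h.]; r12 [order_xray :- age_over_65.]. Adds isolate, fever_present, rapid_test_pos, rash, order_xray.
Round 2: r8 [admit :- fever_present, rapid_test_pos.]. Adds admit.
Round 3: r4 [culture_positive :- admit, isolate.]; r10 [exposure_confirmed :- isolate, admit.]. Adds culture_positive, exposure_confirmed.
Round 4: r14 [notify_public_health :- culture_positive, order_xray.]. Adds notify_public_health.
Round 5: r13 [observe_4h :- admit, notify_public_health.]. Adds observe_4h.
observe_4h first appears in round 5.

5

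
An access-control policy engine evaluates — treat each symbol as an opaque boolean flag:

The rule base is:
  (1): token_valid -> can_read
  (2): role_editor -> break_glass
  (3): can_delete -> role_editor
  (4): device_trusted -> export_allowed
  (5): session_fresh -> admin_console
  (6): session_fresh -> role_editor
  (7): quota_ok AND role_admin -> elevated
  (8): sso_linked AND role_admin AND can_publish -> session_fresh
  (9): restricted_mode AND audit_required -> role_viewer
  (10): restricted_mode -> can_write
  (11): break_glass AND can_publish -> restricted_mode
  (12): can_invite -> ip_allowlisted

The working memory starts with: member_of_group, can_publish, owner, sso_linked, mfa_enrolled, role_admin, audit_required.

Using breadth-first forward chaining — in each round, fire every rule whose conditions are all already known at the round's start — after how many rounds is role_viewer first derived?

5

Round 1: (8) [sso_linked AND role_admin AND can_publish -> session_fresh]. New: session_fresh.
Round 2: (5) [session_fresh -> admin_console]; (6) [session_fresh -> role_editor]. New: admin_console, role_editor.
Round 3: (2) [role_editor -> break_glass]. New: break_glass.
Round 4: (11) [break_glass AND can_publish -> restricted_mode]. New: restricted_mode.
Round 5: (9) [restricted_mode AND audit_required -> role_viewer]; (10) [restricted_mode -> can_write]. New: role_viewer, can_write.
role_viewer first appears in round 5.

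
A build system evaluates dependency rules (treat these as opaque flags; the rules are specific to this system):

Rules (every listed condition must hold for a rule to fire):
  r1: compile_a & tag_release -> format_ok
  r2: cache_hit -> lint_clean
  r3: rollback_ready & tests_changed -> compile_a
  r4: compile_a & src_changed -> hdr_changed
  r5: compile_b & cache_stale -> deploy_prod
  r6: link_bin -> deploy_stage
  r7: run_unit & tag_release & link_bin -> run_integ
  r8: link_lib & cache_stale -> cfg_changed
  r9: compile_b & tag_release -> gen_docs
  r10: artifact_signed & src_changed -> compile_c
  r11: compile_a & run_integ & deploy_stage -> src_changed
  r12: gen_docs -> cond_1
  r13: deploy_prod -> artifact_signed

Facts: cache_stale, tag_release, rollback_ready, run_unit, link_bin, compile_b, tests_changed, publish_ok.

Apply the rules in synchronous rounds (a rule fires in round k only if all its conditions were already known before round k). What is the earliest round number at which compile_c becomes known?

3

Round 1: r3 [rollback_ready & tests_changed -> compile_a]; r5 [compile_b & cache_stale -> deploy_prod]; r6 [link_bin -> deploy_stage]; r7 [run_unit & tag_release & link_bin -> run_integ]; r9 [compile_b & tag_release -> gen_docs]. Adds compile_a, deploy_prod, deploy_stage, run_integ, gen_docs.
Round 2: r1 [compile_a & tag_release -> format_ok]; r11 [compile_a & run_integ & deploy_stage -> src_changed]; r12 [gen_docs -> cond_1]; r13 [deploy_prod -> artifact_signed]. Adds format_ok, src_changed, cond_1, artifact_signed.
Round 3: r4 [compile_a & src_changed -> hdr_changed]; r10 [artifact_signed & src_changed -> compile_c]. Adds hdr_changed, compile_c.
compile_c first appears in round 3.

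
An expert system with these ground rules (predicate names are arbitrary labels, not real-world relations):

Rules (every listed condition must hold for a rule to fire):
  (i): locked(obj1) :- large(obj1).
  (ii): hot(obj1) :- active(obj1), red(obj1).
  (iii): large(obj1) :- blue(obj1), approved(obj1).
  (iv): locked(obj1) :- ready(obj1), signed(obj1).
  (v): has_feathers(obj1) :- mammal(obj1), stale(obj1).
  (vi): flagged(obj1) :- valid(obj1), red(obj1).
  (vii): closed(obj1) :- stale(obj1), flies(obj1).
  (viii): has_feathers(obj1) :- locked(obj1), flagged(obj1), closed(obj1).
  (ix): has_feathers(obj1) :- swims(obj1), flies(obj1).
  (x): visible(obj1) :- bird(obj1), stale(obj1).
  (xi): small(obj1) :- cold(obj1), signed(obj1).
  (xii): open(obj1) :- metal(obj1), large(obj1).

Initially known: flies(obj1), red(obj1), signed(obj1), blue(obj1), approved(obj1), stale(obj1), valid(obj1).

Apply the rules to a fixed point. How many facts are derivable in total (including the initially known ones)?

[1] (iii) [large(obj1) :- blue(obj1), approved(obj1).]; (vi) [flagged(obj1) :- valid(obj1), red(obj1).]; (vii) [closed(obj1) :- stale(obj1), flies(obj1).]. ⇒ new: large(obj1), flagged(obj1), closed(obj1).
[2] (i) [locked(obj1) :- large(obj1).]. ⇒ new: locked(obj1).
[3] (viii) [has_feathers(obj1) :- locked(obj1), flagged(obj1), closed(obj1).]. ⇒ new: has_feathers(obj1).
Closure: {approved(obj1), blue(obj1), closed(obj1), flagged(obj1), flies(obj1), has_feathers(obj1), large(obj1), locked(obj1), red(obj1), signed(obj1), stale(obj1), valid(obj1)} — 12 facts.

12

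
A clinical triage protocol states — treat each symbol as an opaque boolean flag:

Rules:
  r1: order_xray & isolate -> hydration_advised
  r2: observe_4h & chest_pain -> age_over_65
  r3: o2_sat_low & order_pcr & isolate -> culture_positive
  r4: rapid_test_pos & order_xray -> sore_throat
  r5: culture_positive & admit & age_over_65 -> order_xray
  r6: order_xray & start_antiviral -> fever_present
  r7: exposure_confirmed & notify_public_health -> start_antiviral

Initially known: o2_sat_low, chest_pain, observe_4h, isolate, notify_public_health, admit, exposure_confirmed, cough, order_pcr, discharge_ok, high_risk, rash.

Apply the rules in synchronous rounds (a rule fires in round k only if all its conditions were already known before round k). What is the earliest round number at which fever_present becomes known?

3

Round 1: r2 [observe_4h & chest_pain -> age_over_65]; r3 [o2_sat_low & order_pcr & isolate -> culture_positive]; r7 [exposure_confirmed & notify_public_health -> start_antiviral]. Adds age_over_65, culture_positive, start_antiviral.
Round 2: r5 [culture_positive & admit & age_over_65 -> order_xray]. Adds order_xray.
Round 3: r1 [order_xray & isolate -> hydration_advised]; r6 [order_xray & start_antiviral -> fever_present]. Adds hydration_advised, fever_present.
fever_present first appears in round 3.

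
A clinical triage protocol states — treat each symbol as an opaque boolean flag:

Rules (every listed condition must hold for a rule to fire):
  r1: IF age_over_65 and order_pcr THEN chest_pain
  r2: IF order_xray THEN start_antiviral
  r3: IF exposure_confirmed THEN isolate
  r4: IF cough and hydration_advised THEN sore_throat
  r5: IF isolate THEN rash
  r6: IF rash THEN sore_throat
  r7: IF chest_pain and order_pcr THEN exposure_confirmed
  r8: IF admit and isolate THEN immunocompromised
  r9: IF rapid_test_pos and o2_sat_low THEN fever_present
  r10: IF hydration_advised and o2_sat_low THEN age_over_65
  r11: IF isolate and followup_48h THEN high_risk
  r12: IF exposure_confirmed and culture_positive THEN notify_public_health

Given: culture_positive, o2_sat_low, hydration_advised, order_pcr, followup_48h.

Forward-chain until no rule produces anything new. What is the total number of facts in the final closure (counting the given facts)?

13

Round 1: r10 [IF hydration_advised and o2_sat_low THEN age_over_65]. Adds age_over_65.
Round 2: r1 [IF age_over_65 and order_pcr THEN chest_pain]. Adds chest_pain.
Round 3: r7 [IF chest_pain and order_pcr THEN exposure_confirmed]. Adds exposure_confirmed.
Round 4: r3 [IF exposure_confirmed THEN isolate]; r12 [IF exposure_confirmed and culture_positive THEN notify_public_health]. Adds isolate, notify_public_health.
Round 5: r5 [IF isolate THEN rash]; r11 [IF isolate and followup_48h THEN high_risk]. Adds rash, high_risk.
Round 6: r6 [IF rash THEN sore_throat]. Adds sore_throat.
Closure: {age_over_65, chest_pain, culture_positive, exposure_confirmed, followup_48h, high_risk, hydration_advised, isolate, notify_public_health, o2_sat_low, order_pcr, rash, sore_throat} — 13 facts.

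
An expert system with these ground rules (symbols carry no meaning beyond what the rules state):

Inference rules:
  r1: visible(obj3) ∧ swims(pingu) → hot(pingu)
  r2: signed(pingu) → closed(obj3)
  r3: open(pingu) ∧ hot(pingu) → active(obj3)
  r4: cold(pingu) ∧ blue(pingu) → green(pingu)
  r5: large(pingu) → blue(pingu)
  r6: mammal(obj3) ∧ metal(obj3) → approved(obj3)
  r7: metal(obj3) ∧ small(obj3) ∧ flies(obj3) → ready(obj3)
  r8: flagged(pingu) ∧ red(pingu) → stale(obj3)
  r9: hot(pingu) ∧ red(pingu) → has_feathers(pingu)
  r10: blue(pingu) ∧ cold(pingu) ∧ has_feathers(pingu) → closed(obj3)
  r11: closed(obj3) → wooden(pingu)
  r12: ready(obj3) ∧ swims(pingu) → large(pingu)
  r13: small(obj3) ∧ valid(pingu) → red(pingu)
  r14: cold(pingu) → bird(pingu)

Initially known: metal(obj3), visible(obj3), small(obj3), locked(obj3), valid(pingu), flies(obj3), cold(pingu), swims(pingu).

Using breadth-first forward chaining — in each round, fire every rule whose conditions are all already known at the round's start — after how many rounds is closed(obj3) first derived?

Round 1 — r1, r7, r13, r14, derive hot(pingu), ready(obj3), red(pingu), bird(pingu).
Round 2 — r9, r12, derive has_feathers(pingu), large(pingu).
Round 3 — r5, derive blue(pingu).
Round 4 — r4, r10, derive green(pingu), closed(obj3).
closed(obj3) first appears in round 4.

4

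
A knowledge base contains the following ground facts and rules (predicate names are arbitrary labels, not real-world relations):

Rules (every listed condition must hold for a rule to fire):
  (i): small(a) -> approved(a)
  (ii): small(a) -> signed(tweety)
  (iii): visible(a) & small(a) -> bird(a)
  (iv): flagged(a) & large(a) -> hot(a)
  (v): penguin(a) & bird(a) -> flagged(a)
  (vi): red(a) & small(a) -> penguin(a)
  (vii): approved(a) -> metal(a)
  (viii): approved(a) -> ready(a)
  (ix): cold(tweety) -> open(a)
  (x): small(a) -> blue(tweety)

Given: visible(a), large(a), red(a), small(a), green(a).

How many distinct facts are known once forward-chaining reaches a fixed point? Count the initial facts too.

14

[1] (i) [small(a) -> approved(a)]; (ii) [small(a) -> signed(tweety)]; (iii) [visible(a) & small(a) -> bird(a)]; (vi) [red(a) & small(a) -> penguin(a)]; (x) [small(a) -> blue(tweety)]. ⇒ new: approved(a), signed(tweety), bird(a), penguin(a), blue(tweety).
[2] (v) [penguin(a) & bird(a) -> flagged(a)]; (vii) [approved(a) -> metal(a)]; (viii) [approved(a) -> ready(a)]. ⇒ new: flagged(a), metal(a), ready(a).
[3] (iv) [flagged(a) & large(a) -> hot(a)]. ⇒ new: hot(a).
Closure: {approved(a), bird(a), blue(tweety), flagged(a), green(a), hot(a), large(a), metal(a), penguin(a), ready(a), red(a), signed(tweety), small(a), visible(a)} — 14 facts.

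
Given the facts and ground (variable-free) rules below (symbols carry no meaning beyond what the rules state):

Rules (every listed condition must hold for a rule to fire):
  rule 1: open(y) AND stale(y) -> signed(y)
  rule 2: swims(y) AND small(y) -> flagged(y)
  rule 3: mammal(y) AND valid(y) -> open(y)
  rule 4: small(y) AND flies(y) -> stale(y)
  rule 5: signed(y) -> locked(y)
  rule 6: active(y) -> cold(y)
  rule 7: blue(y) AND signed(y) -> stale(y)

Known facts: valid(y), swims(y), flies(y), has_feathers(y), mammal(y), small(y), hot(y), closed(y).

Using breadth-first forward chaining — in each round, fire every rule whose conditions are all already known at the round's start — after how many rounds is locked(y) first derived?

3

[1] rule 2 [swims(y) AND small(y) -> flagged(y)]; rule 3 [mammal(y) AND valid(y) -> open(y)]; rule 4 [small(y) AND flies(y) -> stale(y)]. ⇒ new: flagged(y), open(y), stale(y).
[2] rule 1 [open(y) AND stale(y) -> signed(y)]. ⇒ new: signed(y).
[3] rule 5 [signed(y) -> locked(y)]. ⇒ new: locked(y).
locked(y) first appears in round 3.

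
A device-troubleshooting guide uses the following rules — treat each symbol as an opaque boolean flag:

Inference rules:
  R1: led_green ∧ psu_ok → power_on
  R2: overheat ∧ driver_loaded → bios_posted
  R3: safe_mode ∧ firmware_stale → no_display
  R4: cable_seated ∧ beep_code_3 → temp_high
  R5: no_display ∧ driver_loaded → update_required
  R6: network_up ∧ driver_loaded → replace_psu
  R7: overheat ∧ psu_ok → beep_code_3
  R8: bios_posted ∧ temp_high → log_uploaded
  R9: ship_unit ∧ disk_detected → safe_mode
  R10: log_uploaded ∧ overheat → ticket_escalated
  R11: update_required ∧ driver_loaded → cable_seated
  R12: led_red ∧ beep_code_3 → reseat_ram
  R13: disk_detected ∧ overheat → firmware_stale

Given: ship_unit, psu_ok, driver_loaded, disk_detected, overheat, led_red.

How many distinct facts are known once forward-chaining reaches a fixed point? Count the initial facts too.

Round 1 — R2, R7, R9, R13, derive bios_posted, beep_code_3, safe_mode, firmware_stale.
Round 2 — R3, R12, derive no_display, reseat_ram.
Round 3 — R5, derive update_required.
Round 4 — R11, derive cable_seated.
Round 5 — R4, derive temp_high.
Round 6 — R8, derive log_uploaded.
Round 7 — R10, derive ticket_escalated.
Closure: {beep_code_3, bios_posted, cable_seated, disk_detected, driver_loaded, firmware_stale, led_red, log_uploaded, no_display, overheat, psu_ok, reseat_ram, safe_mode, ship_unit, temp_high, ticket_escalated, update_required} — 17 facts.

17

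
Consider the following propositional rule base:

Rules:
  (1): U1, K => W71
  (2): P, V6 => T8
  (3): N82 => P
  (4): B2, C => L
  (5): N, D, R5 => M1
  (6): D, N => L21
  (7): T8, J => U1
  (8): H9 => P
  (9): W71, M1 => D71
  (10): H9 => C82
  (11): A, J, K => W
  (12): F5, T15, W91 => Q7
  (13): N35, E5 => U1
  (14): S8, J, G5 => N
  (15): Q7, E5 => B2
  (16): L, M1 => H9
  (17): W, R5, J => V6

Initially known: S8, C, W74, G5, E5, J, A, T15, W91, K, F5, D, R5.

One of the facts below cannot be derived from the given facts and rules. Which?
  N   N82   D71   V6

Round 1 — (11), (12), (14), derive W, Q7, N.
Round 2 — (5), (6), (15), (17), derive M1, L21, B2, V6.
Round 3 — (4), derive L.
Round 4 — (16), derive H9.
Round 5 — (8), (10), derive P, C82.
Round 6 — (2), derive T8.
Round 7 — (7), derive U1.
Round 8 — (1), derive W71.
Round 9 — (9), derive D71.
Derived: D71 (round 9), N (round 1), V6 (round 2). N82 never appears in any round.

N82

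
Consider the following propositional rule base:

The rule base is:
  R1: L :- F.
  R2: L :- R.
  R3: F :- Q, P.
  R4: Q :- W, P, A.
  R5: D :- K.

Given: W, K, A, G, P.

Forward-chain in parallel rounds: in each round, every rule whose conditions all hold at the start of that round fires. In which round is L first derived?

3

Round 1: R4 [Q :- W, P, A.]; R5 [D :- K.]. New: Q, D.
Round 2: R3 [F :- Q, P.]. New: F.
Round 3: R1 [L :- F.]. New: L.
L first appears in round 3.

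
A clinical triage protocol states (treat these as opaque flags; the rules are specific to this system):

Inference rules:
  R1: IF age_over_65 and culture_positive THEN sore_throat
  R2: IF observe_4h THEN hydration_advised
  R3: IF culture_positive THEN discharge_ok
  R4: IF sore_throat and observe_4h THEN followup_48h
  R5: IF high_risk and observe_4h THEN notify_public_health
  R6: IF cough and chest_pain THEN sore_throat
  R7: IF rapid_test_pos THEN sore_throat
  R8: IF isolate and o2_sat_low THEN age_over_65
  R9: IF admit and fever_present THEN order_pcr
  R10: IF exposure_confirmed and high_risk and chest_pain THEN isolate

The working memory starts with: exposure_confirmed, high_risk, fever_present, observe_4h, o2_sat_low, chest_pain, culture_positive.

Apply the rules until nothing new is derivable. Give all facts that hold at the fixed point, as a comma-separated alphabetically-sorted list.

age_over_65, chest_pain, culture_positive, discharge_ok, exposure_confirmed, fever_present, followup_48h, high_risk, hydration_advised, isolate, notify_public_health, o2_sat_low, observe_4h, sore_throat

Round 1: R2 [IF observe_4h THEN hydration_advised]; R3 [IF culture_positive THEN discharge_ok]; R5 [IF high_risk and observe_4h THEN notify_public_health]; R10 [IF exposure_confirmed and high_risk and chest_pain THEN isolate]. New: hydration_advised, discharge_ok, notify_public_health, isolate.
Round 2: R8 [IF isolate and o2_sat_low THEN age_over_65]. New: age_over_65.
Round 3: R1 [IF age_over_65 and culture_positive THEN sore_throat]. New: sore_throat.
Round 4: R4 [IF sore_throat and observe_4h THEN followup_48h]. New: followup_48h.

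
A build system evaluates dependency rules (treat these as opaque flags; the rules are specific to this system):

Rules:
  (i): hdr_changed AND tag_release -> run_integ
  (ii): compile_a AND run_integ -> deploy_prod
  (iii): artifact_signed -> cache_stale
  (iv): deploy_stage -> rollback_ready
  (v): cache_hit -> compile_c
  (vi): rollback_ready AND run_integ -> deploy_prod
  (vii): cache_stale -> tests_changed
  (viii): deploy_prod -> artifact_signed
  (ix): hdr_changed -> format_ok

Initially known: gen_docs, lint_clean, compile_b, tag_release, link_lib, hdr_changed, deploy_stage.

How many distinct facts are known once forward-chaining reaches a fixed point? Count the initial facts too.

14

Round 1: (i) [hdr_changed AND tag_release -> run_integ]; (iv) [deploy_stage -> rollback_ready]; (ix) [hdr_changed -> format_ok]. New: run_integ, rollback_ready, format_ok.
Round 2: (vi) [rollback_ready AND run_integ -> deploy_prod]. New: deploy_prod.
Round 3: (viii) [deploy_prod -> artifact_signed]. New: artifact_signed.
Round 4: (iii) [artifact_signed -> cache_stale]. New: cache_stale.
Round 5: (vii) [cache_stale -> tests_changed]. New: tests_changed.
Closure: {artifact_signed, cache_stale, compile_b, deploy_prod, deploy_stage, format_ok, gen_docs, hdr_changed, link_lib, lint_clean, rollback_ready, run_integ, tag_release, tests_changed} — 14 facts.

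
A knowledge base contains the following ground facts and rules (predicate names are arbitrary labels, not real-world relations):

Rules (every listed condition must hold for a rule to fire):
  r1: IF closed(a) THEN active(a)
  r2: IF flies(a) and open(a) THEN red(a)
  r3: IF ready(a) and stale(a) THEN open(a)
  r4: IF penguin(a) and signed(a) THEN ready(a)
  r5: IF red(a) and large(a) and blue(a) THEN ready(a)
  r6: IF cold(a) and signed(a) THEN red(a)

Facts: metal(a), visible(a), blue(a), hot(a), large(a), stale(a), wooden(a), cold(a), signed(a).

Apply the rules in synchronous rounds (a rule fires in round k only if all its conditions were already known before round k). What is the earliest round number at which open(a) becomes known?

[1] r6 [IF cold(a) and signed(a) THEN red(a)]. ⇒ new: red(a).
[2] r5 [IF red(a) and large(a) and blue(a) THEN ready(a)]. ⇒ new: ready(a).
[3] r3 [IF ready(a) and stale(a) THEN open(a)]. ⇒ new: open(a).
open(a) first appears in round 3.

3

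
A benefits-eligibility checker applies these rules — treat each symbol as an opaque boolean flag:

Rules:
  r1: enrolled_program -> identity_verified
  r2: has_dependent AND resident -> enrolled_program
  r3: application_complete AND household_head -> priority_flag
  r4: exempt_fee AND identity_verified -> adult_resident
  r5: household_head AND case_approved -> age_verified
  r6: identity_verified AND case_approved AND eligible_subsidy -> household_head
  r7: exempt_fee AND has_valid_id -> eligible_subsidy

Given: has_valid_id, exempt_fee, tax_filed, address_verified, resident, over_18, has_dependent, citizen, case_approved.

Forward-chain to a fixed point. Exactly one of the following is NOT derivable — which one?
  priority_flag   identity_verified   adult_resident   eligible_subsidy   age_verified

priority_flag

[1] r2 [has_dependent AND resident -> enrolled_program]; r7 [exempt_fee AND has_valid_id -> eligible_subsidy]. ⇒ new: enrolled_program, eligible_subsidy.
[2] r1 [enrolled_program -> identity_verified]. ⇒ new: identity_verified.
[3] r4 [exempt_fee AND identity_verified -> adult_resident]; r6 [identity_verified AND case_approved AND eligible_subsidy -> household_head]. ⇒ new: adult_resident, household_head.
[4] r5 [household_head AND case_approved -> age_verified]. ⇒ new: age_verified.
Derived: age_verified (round 4), eligible_subsidy (round 1), identity_verified (round 2), adult_resident (round 3). priority_flag never appears in any round.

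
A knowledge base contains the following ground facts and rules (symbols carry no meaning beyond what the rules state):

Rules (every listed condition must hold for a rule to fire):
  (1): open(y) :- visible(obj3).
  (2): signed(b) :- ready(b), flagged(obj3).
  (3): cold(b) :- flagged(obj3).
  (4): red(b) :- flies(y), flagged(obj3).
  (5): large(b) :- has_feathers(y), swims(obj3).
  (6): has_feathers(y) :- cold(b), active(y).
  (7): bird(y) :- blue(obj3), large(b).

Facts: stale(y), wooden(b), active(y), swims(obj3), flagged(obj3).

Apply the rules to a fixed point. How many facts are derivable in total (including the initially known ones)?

Round 1 fires (3), giving cold(b).
Round 2 fires (6), giving has_feathers(y).
Round 3 fires (5), giving large(b).
Closure: {active(y), cold(b), flagged(obj3), has_feathers(y), large(b), stale(y), swims(obj3), wooden(b)} — 8 facts.

8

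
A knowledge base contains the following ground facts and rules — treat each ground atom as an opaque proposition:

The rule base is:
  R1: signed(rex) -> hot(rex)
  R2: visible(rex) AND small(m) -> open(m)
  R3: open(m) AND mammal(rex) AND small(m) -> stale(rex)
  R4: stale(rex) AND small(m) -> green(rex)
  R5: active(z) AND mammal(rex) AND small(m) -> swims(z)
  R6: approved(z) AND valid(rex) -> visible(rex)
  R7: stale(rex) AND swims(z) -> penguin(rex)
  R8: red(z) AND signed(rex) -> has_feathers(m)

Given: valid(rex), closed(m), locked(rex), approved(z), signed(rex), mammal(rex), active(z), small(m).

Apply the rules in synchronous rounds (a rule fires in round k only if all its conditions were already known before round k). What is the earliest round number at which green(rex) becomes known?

4

[1] R1 [signed(rex) -> hot(rex)]; R5 [active(z) AND mammal(rex) AND small(m) -> swims(z)]; R6 [approved(z) AND valid(rex) -> visible(rex)]. ⇒ new: hot(rex), swims(z), visible(rex).
[2] R2 [visible(rex) AND small(m) -> open(m)]. ⇒ new: open(m).
[3] R3 [open(m) AND mammal(rex) AND small(m) -> stale(rex)]. ⇒ new: stale(rex).
[4] R4 [stale(rex) AND small(m) -> green(rex)]; R7 [stale(rex) AND swims(z) -> penguin(rex)]. ⇒ new: green(rex), penguin(rex).
green(rex) first appears in round 4.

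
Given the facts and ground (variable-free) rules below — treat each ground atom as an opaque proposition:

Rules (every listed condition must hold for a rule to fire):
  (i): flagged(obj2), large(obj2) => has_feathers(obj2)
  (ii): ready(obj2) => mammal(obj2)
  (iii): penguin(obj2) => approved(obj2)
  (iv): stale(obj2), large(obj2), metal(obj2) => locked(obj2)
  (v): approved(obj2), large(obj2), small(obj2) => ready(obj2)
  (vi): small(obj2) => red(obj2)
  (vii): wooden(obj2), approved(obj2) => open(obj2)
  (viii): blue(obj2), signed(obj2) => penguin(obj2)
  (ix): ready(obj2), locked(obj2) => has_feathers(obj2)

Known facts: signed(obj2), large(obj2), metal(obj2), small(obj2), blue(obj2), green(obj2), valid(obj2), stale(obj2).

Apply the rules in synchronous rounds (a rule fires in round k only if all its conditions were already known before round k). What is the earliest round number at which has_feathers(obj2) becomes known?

Round 1: (iv) [stale(obj2), large(obj2), metal(obj2) => locked(obj2)]; (vi) [small(obj2) => red(obj2)]; (viii) [blue(obj2), signed(obj2) => penguin(obj2)]. New: locked(obj2), red(obj2), penguin(obj2).
Round 2: (iii) [penguin(obj2) => approved(obj2)]. New: approved(obj2).
Round 3: (v) [approved(obj2), large(obj2), small(obj2) => ready(obj2)]. New: ready(obj2).
Round 4: (ii) [ready(obj2) => mammal(obj2)]; (ix) [ready(obj2), locked(obj2) => has_feathers(obj2)]. New: mammal(obj2), has_feathers(obj2).
has_feathers(obj2) first appears in round 4.

4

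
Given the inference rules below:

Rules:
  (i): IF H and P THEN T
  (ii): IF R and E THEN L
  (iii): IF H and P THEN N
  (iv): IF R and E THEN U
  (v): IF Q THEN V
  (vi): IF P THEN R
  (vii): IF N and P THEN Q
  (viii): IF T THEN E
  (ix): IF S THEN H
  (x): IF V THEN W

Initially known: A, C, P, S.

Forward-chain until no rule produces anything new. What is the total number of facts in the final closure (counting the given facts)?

14

Round 1 — (vi), (ix), derive R, H.
Round 2 — (i), (iii), derive T, N.
Round 3 — (vii), (viii), derive Q, E.
Round 4 — (ii), (iv), (v), derive L, U, V.
Round 5 — (x), derive W.
Closure: {A, C, E, H, L, N, P, Q, R, S, T, U, V, W} — 14 facts.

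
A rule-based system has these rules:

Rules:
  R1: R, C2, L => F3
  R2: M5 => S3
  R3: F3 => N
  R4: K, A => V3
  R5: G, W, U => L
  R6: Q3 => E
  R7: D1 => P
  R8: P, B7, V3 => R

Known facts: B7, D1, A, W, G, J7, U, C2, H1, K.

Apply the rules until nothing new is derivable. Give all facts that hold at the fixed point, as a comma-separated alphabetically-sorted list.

A, B7, C2, D1, F3, G, H1, J7, K, L, N, P, R, U, V3, W

Round 1 fires R4, R5, R7, giving V3, L, P.
Round 2 fires R8, giving R.
Round 3 fires R1, giving F3.
Round 4 fires R3, giving N.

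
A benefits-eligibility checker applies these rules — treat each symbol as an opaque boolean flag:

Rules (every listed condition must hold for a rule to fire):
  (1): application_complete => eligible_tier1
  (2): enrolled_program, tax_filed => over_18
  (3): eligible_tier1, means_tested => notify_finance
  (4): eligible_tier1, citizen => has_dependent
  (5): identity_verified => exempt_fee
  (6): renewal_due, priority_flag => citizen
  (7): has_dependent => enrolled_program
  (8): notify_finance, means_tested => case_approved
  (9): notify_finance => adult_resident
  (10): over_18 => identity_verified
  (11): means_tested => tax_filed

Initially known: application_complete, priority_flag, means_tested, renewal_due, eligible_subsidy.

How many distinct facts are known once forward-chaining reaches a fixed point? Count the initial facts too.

16

Round 1: (1) [application_complete => eligible_tier1]; (6) [renewal_due, priority_flag => citizen]; (11) [means_tested => tax_filed]. New: eligible_tier1, citizen, tax_filed.
Round 2: (3) [eligible_tier1, means_tested => notify_finance]; (4) [eligible_tier1, citizen => has_dependent]. New: notify_finance, has_dependent.
Round 3: (7) [has_dependent => enrolled_program]; (8) [notify_finance, means_tested => case_approved]; (9) [notify_finance => adult_resident]. New: enrolled_program, case_approved, adult_resident.
Round 4: (2) [enrolled_program, tax_filed => over_18]. New: over_18.
Round 5: (10) [over_18 => identity_verified]. New: identity_verified.
Round 6: (5) [identity_verified => exempt_fee]. New: exempt_fee.
Closure: {adult_resident, application_complete, case_approved, citizen, eligible_subsidy, eligible_tier1, enrolled_program, exempt_fee, has_dependent, identity_verified, means_tested, notify_finance, over_18, priority_flag, renewal_due, tax_filed} — 16 facts.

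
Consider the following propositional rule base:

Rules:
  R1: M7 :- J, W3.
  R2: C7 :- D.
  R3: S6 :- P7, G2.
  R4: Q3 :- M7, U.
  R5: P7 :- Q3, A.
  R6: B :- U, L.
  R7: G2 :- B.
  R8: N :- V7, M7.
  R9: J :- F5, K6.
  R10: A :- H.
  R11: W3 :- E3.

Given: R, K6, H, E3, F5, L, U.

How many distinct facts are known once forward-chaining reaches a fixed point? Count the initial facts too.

16

Round 1 fires R6, R9, R10, R11, giving B, J, A, W3.
Round 2 fires R1, R7, giving M7, G2.
Round 3 fires R4, giving Q3.
Round 4 fires R5, giving P7.
Round 5 fires R3, giving S6.
Closure: {A, B, E3, F5, G2, H, J, K6, L, M7, P7, Q3, R, S6, U, W3} — 16 facts.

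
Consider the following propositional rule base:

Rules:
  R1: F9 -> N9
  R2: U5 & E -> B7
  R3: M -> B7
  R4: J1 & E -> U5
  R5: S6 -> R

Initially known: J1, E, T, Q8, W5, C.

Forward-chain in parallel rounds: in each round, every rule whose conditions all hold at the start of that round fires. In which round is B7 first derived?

[1] R4 [J1 & E -> U5]. ⇒ new: U5.
[2] R2 [U5 & E -> B7]. ⇒ new: B7.
B7 first appears in round 2.

2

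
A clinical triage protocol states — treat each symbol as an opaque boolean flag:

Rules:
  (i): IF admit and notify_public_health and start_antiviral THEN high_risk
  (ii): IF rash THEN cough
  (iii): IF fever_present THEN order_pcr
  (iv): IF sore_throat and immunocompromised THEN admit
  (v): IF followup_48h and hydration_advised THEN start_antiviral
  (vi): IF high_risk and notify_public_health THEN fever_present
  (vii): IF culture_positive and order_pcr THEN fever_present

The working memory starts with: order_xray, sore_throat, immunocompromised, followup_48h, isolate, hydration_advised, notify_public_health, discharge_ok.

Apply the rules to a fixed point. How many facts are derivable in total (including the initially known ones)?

13

Round 1: (iv) [IF sore_throat and immunocompromised THEN admit]; (v) [IF followup_48h and hydration_advised THEN start_antiviral]. Adds admit, start_antiviral.
Round 2: (i) [IF admit and notify_public_health and start_antiviral THEN high_risk]. Adds high_risk.
Round 3: (vi) [IF high_risk and notify_public_health THEN fever_present]. Adds fever_present.
Round 4: (iii) [IF fever_present THEN order_pcr]. Adds order_pcr.
Closure: {admit, discharge_ok, fever_present, followup_48h, high_risk, hydration_advised, immunocompromised, isolate, notify_public_health, order_pcr, order_xray, sore_throat, start_antiviral} — 13 facts.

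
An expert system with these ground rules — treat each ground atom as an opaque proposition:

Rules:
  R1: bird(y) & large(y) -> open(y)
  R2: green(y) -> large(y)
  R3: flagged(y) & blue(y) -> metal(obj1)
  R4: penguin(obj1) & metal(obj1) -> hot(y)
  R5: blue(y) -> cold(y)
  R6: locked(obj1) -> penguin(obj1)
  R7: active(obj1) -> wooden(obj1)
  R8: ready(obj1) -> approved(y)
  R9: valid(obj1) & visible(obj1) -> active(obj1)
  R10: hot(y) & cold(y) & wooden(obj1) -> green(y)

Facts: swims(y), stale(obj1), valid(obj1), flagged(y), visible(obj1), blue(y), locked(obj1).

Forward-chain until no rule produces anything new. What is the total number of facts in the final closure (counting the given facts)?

Round 1: R3 [flagged(y) & blue(y) -> metal(obj1)]; R5 [blue(y) -> cold(y)]; R6 [locked(obj1) -> penguin(obj1)]; R9 [valid(obj1) & visible(obj1) -> active(obj1)]. Adds metal(obj1), cold(y), penguin(obj1), active(obj1).
Round 2: R4 [penguin(obj1) & metal(obj1) -> hot(y)]; R7 [active(obj1) -> wooden(obj1)]. Adds hot(y), wooden(obj1).
Round 3: R10 [hot(y) & cold(y) & wooden(obj1) -> green(y)]. Adds green(y).
Round 4: R2 [green(y) -> large(y)]. Adds large(y).
Closure: {active(obj1), blue(y), cold(y), flagged(y), green(y), hot(y), large(y), locked(obj1), metal(obj1), penguin(obj1), stale(obj1), swims(y), valid(obj1), visible(obj1), wooden(obj1)} — 15 facts.

15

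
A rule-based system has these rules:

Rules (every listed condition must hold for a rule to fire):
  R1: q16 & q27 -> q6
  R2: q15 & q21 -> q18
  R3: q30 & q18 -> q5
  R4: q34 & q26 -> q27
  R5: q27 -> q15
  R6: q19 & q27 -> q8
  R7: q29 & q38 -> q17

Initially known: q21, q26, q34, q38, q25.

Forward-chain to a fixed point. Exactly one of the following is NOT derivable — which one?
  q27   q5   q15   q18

Round 1: R4 [q34 & q26 -> q27]. Adds q27.
Round 2: R5 [q27 -> q15]. Adds q15.
Round 3: R2 [q15 & q21 -> q18]. Adds q18.
Derived: q18 (round 3), q27 (round 1), q15 (round 2). q5 never appears in any round.

q5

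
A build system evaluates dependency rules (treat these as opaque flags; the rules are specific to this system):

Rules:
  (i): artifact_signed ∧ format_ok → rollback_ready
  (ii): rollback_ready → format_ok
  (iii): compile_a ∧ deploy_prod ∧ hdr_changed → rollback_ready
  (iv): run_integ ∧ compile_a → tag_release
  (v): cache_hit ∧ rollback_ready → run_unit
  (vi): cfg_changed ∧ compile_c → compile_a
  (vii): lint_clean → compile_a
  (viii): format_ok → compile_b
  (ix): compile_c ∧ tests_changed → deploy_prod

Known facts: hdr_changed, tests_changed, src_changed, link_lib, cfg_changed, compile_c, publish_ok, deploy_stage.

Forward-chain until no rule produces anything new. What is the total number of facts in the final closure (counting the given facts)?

13

Round 1 — (vi), (ix), derive compile_a, deploy_prod.
Round 2 — (iii), derive rollback_ready.
Round 3 — (ii), derive format_ok.
Round 4 — (viii), derive compile_b.
Closure: {cfg_changed, compile_a, compile_b, compile_c, deploy_prod, deploy_stage, format_ok, hdr_changed, link_lib, publish_ok, rollback_ready, src_changed, tests_changed} — 13 facts.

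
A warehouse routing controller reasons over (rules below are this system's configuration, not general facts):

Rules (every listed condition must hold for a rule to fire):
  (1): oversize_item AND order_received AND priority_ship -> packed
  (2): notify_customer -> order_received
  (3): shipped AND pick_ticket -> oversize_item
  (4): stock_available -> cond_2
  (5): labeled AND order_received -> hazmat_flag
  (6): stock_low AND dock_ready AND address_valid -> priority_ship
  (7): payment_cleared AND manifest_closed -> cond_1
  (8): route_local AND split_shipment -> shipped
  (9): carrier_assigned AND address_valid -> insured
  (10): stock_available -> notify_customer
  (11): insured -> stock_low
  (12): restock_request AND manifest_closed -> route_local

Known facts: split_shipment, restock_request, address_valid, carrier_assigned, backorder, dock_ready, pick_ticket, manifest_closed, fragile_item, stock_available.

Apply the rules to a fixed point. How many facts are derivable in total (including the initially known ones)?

Round 1: (4) [stock_available -> cond_2]; (9) [carrier_assigned AND address_valid -> insured]; (10) [stock_available -> notify_customer]; (12) [restock_request AND manifest_closed -> route_local]. Adds cond_2, insured, notify_customer, route_local.
Round 2: (2) [notify_customer -> order_received]; (8) [route_local AND split_shipment -> shipped]; (11) [insured -> stock_low]. Adds order_received, shipped, stock_low.
Round 3: (3) [shipped AND pick_ticket -> oversize_item]; (6) [stock_low AND dock_ready AND address_valid -> priority_ship]. Adds oversize_item, priority_ship.
Round 4: (1) [oversize_item AND order_received AND priority_ship -> packed]. Adds packed.
Closure: {address_valid, backorder, carrier_assigned, cond_2, dock_ready, fragile_item, insured, manifest_closed, notify_customer, order_received, oversize_item, packed, pick_ticket, priority_ship, restock_request, route_local, shipped, split_shipment, stock_available, stock_low} — 20 facts.

20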